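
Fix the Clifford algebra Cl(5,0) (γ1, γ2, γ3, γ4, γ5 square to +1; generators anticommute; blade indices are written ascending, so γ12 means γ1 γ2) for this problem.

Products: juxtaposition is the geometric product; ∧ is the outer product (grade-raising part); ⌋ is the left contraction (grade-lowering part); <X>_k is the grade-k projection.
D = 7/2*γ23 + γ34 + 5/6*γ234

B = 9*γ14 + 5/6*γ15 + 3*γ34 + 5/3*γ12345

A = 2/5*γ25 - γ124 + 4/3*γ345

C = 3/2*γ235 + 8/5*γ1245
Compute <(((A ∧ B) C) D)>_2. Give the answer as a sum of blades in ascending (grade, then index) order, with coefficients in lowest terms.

step 1: -18/5*γ1245 + 6/5*γ2345
step 2: -144/25 - 9/5*γ4 + 48/25*γ13 - 27/5*γ134
step 3: 27/5*γ1 + 9/5*γ3 - 111/50*γ12 + 48/25*γ14 - 1083/50*γ23 - 144/25*γ34 + 173/10*γ124 - 111/10*γ234
step 4: -111/50*γ12 + 48/25*γ14 - 1083/50*γ23 - 144/25*γ34
Answer: -111/50*γ12 + 48/25*γ14 - 1083/50*γ23 - 144/25*γ34


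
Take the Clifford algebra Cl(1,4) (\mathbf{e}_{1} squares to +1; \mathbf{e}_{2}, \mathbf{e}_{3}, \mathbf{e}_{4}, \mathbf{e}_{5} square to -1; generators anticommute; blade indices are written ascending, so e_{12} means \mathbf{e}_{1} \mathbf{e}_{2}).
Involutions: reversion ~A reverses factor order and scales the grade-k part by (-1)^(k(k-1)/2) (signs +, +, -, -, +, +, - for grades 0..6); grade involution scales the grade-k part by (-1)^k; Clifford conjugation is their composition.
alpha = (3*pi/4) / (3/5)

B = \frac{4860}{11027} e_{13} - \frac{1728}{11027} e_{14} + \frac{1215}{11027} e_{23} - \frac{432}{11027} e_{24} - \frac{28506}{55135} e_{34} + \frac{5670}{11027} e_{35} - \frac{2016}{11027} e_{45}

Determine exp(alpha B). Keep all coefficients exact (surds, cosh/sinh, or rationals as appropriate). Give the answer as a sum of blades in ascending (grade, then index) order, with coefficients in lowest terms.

B^2 term by term: the squares give (\frac{4860}{11027})^2*(e_{13})^2 + (-\frac{1728}{11027})^2*(e_{14})^2 + (\frac{1215}{11027})^2*(e_{23})^2 + (-\frac{432}{11027})^2*(e_{24})^2 + (-\frac{28506}{55135})^2*(e_{34})^2 + (\frac{5670}{11027})^2*(e_{35})^2 + (-\frac{2016}{11027})^2*(e_{45})^2 = \frac{23619600}{121594729}*(+1) + \frac{2985984}{121594729}*(+1) + \frac{1476225}{121594729}*(-1) + \frac{186624}{121594729}*(-1) + \frac{812592036}{3039868225}*(-1) + \frac{32148900}{121594729}*(-1) + \frac{4064256}{121594729}*(-1) = -\frac{9}{25} (each basis 2-blade squares to minus the product of its generators' squares); cross terms between blades sharing an index anticommute and cancel; the commuting (index-disjoint) pairs give grade-4 terms 2*c*c'*(blade product), which cancel blade by blade — e_{1234}: \frac{4199040}{121594729} - \frac{4199040}{121594729} = 0; e_{1345}: -\frac{19595520}{121594729} + \frac{19595520}{121594729} = 0; e_{2345}: -\frac{4898880}{121594729} + \frac{4898880}{121594729} = 0 — confirming B is simple. So B^2 = -\frac{9}{25}.
B^2 = -\frac{9}{25} — circular case — the even/odd split gives cos and sin: l = \frac{3}{5}, alpha*l = \frac{3 \pi}{4}, so exp(alpha B) = cos(\frac{3 \pi}{4}) + (sin(\frac{3 \pi}{4})/(\frac{3}{5}))*B = - \frac{\sqrt{2}}{2} + (\frac{5 \sqrt{2}}{6})*B.
Answer: - \frac{\sqrt{2}}{2} + \frac{4050 \sqrt{2}}{11027} e_{13} - \frac{1440 \sqrt{2}}{11027} e_{14} + \frac{2025 \sqrt{2}}{22054} e_{23} - \frac{360 \sqrt{2}}{11027} e_{24} - \frac{4751 \sqrt{2}}{11027} e_{34} + \frac{4725 \sqrt{2}}{11027} e_{35} - \frac{1680 \sqrt{2}}{11027} e_{45}


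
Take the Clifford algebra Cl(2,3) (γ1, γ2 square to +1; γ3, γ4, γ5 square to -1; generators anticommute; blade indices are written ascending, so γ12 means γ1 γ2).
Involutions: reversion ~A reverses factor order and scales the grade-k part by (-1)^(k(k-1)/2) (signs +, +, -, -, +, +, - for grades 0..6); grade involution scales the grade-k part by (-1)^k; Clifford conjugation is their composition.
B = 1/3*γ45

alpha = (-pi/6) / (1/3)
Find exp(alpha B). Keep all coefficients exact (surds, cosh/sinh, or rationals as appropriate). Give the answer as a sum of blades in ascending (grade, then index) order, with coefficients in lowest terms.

B^2 = (1/3)^2*(γ45)^2 = 1/9*(-1) = -1/9 (a basis 2-blade squares to minus the product of its generators' squares).
B^2 = -1/9 — the negative square puts this in the circular regime; l = 1/3, alpha*l = -pi/6, so exp(alpha B) = cos(-pi/6) + (sin(-pi/6)/(1/3))*B = sqrt(3)/2 + (-3/2)*B.
Answer: sqrt(3)/2 - 1/2*γ45


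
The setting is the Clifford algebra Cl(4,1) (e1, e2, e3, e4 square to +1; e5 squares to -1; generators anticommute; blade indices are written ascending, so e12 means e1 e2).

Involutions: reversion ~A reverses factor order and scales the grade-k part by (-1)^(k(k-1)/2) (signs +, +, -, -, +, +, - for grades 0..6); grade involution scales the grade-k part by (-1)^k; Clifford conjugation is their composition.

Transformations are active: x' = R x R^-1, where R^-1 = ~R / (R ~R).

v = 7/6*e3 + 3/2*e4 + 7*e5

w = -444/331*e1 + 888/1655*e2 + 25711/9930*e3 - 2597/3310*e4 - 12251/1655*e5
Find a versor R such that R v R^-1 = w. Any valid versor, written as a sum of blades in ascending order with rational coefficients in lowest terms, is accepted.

Take R = v + w = -444/331*e1 + 888/1655*e2 + 6216/1655*e3 + 1184/1655*e4 - 666/1655*e5. Because q(v) = q(w) = -817/18, conjugation by R sends v exactly to w.
Answer: -444/331*e1 + 888/1655*e2 + 6216/1655*e3 + 1184/1655*e4 - 666/1655*e5


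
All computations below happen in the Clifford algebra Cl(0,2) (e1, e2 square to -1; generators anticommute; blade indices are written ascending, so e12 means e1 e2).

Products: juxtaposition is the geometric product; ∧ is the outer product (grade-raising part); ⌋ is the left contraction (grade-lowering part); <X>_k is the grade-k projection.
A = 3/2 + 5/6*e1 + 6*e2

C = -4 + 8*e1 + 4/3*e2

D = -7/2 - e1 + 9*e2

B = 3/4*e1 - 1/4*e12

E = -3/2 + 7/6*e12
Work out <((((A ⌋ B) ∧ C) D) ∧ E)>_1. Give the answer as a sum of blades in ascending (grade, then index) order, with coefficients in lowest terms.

step 1: -5/8 - 3/8*e1 + 5/24*e2 - 3/8*e12
step 2: 5/2 - 7/2*e1 - 5/3*e2 - 2/3*e12
step 3: 11/4 + 63/4*e1 + 29*e2 - 185/6*e12
step 4: -33/8 - 189/8*e1 - 87/2*e2 + 1187/24*e12
step 5: -189/8*e1 - 87/2*e2
Answer: -189/8*e1 - 87/2*e2


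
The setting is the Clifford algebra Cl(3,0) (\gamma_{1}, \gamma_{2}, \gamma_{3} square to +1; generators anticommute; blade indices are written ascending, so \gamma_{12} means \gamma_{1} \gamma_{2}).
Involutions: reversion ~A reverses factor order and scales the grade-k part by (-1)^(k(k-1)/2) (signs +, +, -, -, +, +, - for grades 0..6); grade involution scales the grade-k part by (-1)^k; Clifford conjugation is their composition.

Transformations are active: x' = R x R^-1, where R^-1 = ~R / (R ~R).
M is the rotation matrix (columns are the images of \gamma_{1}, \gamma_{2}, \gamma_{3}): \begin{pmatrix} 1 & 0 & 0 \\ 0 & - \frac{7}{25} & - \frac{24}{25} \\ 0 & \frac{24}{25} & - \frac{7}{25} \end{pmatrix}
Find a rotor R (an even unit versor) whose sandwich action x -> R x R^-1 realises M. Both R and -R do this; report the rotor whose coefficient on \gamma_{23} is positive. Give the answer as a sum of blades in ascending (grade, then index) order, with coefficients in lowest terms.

Method: write R = a + b12*\gamma_{12} + b13*\gamma_{13} + b23*\gamma_{23} with a^2 + b12^2 + b13^2 + b23^2 = 1 (so R^-1 = ~R). Expanding the columns R e_j ~R gives tr M = 4a^2 - 1 and, from the antisymmetric part, M21 - M12 = -4a*b12, M13 - M31 = 4a*b13, M32 - M23 = -4a*b23.
Here tr M = \frac{11}{25}, so a^2 = (1 + tr M)/4 = \frac{9}{25} and a = ±\frac{3}{5}. Taking a = \frac{3}{5}: M21 - M12 = 0, M13 - M31 = 0, M32 - M23 = \frac{48}{25}, giving b12 = 0, b13 = 0, b23 = -\frac{4}{5}, i.e. R = \frac{3}{5} - \frac{4}{5} \gamma_{23}.
Its \gamma_{23} coefficient is negative, so report the other preimage -R.
Answer: -\frac{3}{5} + \frac{4}{5} \gamma_{23}. Key observation: the double cover Spin(3) -> SO(3) sends R and -R to the same matrix (trace \frac{11}{25} here), so the stated sign of the \gamma_{23} coefficient is what selects one sheet.


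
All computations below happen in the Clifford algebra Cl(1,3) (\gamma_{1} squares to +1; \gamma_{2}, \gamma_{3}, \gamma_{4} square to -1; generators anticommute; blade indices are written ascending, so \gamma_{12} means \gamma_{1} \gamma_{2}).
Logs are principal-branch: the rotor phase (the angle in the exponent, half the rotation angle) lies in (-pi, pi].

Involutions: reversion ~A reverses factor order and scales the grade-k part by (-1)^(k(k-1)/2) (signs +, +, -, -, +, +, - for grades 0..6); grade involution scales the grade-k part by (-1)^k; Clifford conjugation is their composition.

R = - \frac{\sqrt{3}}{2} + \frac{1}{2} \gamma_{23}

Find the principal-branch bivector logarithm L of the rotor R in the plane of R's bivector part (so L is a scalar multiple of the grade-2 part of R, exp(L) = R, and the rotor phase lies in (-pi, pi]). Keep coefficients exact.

The scalar part of R is - \frac{\sqrt{3}}{2}, which pins the rotor phase on the principal branch; dividing the bivector part by the sine of that phase recovers the unit plane, and L is the phase times that plane.
Concretely: cos(phase) = - \frac{\sqrt{3}}{2} gives phase = ±\frac{5 \pi}{6}, and since phase/sin(phase) is even the sign is immaterial: L = (phase/sin(phase)) * <R>_2 = (\frac{5 \pi}{3}) * <R>_2.
Answer: \frac{5 \pi}{6} \gamma_{23}


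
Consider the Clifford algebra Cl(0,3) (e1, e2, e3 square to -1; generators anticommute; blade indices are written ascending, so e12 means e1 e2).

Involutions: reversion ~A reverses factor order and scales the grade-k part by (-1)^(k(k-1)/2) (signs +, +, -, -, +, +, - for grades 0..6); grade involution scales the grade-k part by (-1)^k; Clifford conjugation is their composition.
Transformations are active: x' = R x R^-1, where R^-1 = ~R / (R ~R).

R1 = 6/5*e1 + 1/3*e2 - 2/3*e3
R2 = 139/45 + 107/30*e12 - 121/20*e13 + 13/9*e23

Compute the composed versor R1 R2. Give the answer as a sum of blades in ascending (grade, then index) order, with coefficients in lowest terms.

Distribute over the terms of R1 (each basis-blade product reordered to ascending indices, repeated generators contracted through their squares):
(6/5*e1) R2 = 278/75*e1 - 107/25*e2 + 363/50*e3 + 26/15*e123
(1/3*e2) R2 = 107/90*e1 + 139/135*e2 - 13/27*e3 + 121/60*e123
(-2/3*e3) R2 = 121/30*e1 - 26/27*e2 - 278/135*e3 - 107/45*e123
Summing the partial products and collecting blades:
Answer: 2009/225*e1 - 316/75*e2 + 6371/1350*e3 + 247/180*e123


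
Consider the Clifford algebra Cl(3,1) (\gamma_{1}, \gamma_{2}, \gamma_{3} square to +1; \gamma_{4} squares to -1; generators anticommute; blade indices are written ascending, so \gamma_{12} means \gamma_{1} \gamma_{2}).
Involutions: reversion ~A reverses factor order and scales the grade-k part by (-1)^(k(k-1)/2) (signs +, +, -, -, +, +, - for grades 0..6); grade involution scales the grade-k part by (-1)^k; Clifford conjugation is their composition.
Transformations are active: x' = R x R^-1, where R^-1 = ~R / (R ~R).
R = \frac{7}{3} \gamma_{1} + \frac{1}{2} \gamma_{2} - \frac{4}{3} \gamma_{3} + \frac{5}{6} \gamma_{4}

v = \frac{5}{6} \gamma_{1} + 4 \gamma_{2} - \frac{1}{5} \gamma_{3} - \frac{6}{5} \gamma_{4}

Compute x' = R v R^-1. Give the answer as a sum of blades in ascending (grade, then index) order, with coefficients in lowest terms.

~R = \frac{7}{3} \gamma_{1} + \frac{1}{2} \gamma_{2} - \frac{4}{3} \gamma_{3} + \frac{5}{6} \gamma_{4}, and R ~R = \frac{61}{9}, so R^-1 = ~R / (\frac{61}{9}).
R v = \frac{469}{90} + \frac{107}{12} \gamma_{12} + \frac{29}{45} \gamma_{13} - \frac{629}{180} \gamma_{14} + \frac{157}{30} \gamma_{23} - \frac{59}{15} \gamma_{24} + \frac{53}{30} \gamma_{34}
Answer: \frac{5041}{1830} \gamma_{1} - \frac{1971}{610} \gamma_{2} - \frac{1693}{915} \gamma_{3} + \frac{4541}{1830} \gamma_{4}


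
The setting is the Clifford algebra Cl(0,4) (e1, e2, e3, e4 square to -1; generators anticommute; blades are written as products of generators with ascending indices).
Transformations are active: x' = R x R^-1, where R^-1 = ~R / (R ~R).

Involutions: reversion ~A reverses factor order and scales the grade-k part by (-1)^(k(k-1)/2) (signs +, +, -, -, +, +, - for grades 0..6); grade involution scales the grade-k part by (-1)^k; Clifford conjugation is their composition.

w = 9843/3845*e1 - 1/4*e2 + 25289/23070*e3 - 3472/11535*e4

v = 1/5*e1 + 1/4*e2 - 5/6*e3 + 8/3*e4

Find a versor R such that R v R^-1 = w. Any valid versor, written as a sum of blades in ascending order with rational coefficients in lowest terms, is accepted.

Why this works: both vectors square to -28469/3600, so q(v) = q(w) and R = v + w = 10612/3845*e1 + 3032/11535*e3 + 9096/3845*e4 carries v to w — its own direction survives, the complement (v - w)/2 flips.
Answer: 10612/3845*e1 + 3032/11535*e3 + 9096/3845*e4


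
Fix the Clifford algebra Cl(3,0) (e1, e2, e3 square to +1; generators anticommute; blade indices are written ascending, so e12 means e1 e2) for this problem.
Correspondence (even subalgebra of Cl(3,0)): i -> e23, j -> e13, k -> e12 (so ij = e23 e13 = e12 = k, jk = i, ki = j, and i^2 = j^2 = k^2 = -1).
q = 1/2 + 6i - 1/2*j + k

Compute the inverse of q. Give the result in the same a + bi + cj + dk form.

In blades: q = 1/2 + e12 - 1/2*e13 + 6*e23.
With qbar = 1/2 - e12 + 1/2*e13 - 6*e23 (scalar fixed, mapped units negated), q qbar = 75/2 (the sum of squared coefficients), so q^-1 = qbar / (75/2) = 1/75 - 2/75*e12 + 1/75*e13 - 4/25*e23; translating back:
Answer: 1/75 - 4/25*i + 1/75*j - 2/75*k


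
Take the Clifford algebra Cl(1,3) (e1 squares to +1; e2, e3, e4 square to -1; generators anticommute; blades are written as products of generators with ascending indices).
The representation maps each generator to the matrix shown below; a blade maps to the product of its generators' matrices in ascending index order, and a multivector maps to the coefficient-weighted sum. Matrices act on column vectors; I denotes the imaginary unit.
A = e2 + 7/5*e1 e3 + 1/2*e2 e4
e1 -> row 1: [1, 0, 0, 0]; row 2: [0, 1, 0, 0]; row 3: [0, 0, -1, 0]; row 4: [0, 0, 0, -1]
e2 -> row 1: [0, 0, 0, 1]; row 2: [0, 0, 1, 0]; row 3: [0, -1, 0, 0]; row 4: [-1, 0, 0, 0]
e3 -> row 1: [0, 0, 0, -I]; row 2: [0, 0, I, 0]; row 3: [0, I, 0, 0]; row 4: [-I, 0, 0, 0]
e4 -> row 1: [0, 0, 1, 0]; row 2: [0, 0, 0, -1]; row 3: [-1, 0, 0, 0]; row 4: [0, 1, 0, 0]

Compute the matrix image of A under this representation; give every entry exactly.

Bivector images (products of the table entries): rho(e1 e3) = rho(e1)rho(e3) = row 1: [0, 0, 0, -I]; row 2: [0, 0, I, 0]; row 3: [0, -I, 0, 0]; row 4: [I, 0, 0, 0]; rho(e2 e4) = rho(e2)rho(e4) = row 1: [0, 1, 0, 0]; row 2: [-1, 0, 0, 0]; row 3: [0, 0, 0, 1]; row 4: [0, 0, -1, 0].
M = (1)*rho(e2) + (7/5)*rho(e1 e3) + (1/2)*rho(e2 e4), summed entrywise:
Answer: row 1: [0, 1/2, 0, 1 - 7*I/5]; row 2: [-1/2, 0, 1 + 7*I/5, 0]; row 3: [0, -1 - 7*I/5, 0, 1/2]; row 4: [-1 + 7*I/5, 0, -1/2, 0]


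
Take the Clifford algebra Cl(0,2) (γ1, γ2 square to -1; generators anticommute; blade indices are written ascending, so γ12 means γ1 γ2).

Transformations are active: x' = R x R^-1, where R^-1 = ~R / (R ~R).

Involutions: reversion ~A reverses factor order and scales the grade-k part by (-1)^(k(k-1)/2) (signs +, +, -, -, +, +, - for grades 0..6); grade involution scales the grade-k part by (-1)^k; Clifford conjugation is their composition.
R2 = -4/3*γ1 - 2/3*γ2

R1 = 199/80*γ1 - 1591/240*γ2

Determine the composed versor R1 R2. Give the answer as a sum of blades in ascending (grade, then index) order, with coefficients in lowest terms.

Distribute over the terms of R1 (each basis-blade product reordered to ascending indices, repeated generators contracted through their squares):
(199/80*γ1) R2 = 199/60 - 199/120*γ12
(-1591/240*γ2) R2 = -1591/360 - 1591/180*γ12
Summing the partial products and collecting blades:
Answer: -397/360 - 3779/360*γ12


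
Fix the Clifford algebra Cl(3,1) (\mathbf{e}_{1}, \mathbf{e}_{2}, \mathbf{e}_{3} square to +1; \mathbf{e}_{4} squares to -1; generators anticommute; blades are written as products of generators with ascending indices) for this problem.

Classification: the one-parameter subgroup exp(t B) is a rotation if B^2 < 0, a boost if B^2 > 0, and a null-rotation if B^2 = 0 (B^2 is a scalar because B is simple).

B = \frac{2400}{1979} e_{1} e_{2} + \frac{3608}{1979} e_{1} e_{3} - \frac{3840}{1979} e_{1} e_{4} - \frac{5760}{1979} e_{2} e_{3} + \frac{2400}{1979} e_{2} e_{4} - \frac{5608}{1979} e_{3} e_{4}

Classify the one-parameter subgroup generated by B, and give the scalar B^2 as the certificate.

B^2 term by term: the squares give (\frac{2400}{1979})^2*(e_{1} e_{2})^2 + (\frac{3608}{1979})^2*(e_{1} e_{3})^2 + (-\frac{3840}{1979})^2*(e_{1} e_{4})^2 + (-\frac{5760}{1979})^2*(e_{2} e_{3})^2 + (\frac{2400}{1979})^2*(e_{2} e_{4})^2 + (-\frac{5608}{1979})^2*(e_{3} e_{4})^2 = \frac{5760000}{3916441}*(-1) + \frac{13017664}{3916441}*(-1) + \frac{14745600}{3916441}*(+1) + \frac{33177600}{3916441}*(-1) + \frac{5760000}{3916441}*(+1) + \frac{31449664}{3916441}*(+1) = 0 (each basis 2-blade squares to minus the product of its generators' squares); cross terms between blades sharing an index anticommute and cancel; the commuting (index-disjoint) pairs give grade-4 terms 2*c*c'*(blade product), which cancel blade by blade — e_{1} e_{2} e_{3} e_{4}: -\frac{26918400}{3916441} - \frac{17318400}{3916441} + \frac{44236800}{3916441} = 0 — confirming B is simple. So B^2 = 0.
Answer: null-rotation, certificate B^2 = 0. Key observation: B^2 = 0 is a conjugation invariant, so its sign decides the class regardless of the surface form of B.


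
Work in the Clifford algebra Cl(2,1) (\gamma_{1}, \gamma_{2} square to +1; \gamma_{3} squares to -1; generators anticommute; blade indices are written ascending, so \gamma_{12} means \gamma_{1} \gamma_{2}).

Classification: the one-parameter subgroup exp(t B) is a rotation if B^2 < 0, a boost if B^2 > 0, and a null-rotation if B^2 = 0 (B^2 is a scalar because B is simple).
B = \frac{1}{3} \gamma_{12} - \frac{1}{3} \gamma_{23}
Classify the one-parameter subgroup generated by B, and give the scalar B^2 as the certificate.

B^2 term by term: the squares give (\frac{1}{3})^2*(\gamma_{12})^2 + (-\frac{1}{3})^2*(\gamma_{23})^2 = \frac{1}{9}*(-1) + \frac{1}{9}*(+1) = 0 (each basis 2-blade squares to minus the product of its generators' squares); cross terms between blades sharing an index anticommute and cancel. So B^2 = 0.
Answer: null-rotation, certificate B^2 = 0. Because 0 is invariant under every versor sandwich, the classification follows from its sign alone.


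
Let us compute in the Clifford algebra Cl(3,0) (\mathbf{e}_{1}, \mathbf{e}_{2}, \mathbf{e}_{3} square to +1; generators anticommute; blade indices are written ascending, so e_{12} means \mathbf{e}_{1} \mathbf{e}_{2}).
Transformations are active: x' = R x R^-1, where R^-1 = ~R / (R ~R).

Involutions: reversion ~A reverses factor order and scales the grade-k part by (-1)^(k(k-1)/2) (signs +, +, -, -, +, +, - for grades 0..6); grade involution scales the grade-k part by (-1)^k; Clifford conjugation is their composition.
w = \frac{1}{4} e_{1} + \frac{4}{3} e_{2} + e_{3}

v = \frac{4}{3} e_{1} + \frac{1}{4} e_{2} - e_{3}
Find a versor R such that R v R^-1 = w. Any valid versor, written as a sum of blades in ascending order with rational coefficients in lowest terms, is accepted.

Construction: equal norms (both \frac{409}{144}) license R = v + w = \frac{19}{12} e_{1} + \frac{19}{12} e_{2} — nothing changes along that direction, while (v - w)/2 changes sign, so v maps onto w.
Answer: \frac{19}{12} e_{1} + \frac{19}{12} e_{2}


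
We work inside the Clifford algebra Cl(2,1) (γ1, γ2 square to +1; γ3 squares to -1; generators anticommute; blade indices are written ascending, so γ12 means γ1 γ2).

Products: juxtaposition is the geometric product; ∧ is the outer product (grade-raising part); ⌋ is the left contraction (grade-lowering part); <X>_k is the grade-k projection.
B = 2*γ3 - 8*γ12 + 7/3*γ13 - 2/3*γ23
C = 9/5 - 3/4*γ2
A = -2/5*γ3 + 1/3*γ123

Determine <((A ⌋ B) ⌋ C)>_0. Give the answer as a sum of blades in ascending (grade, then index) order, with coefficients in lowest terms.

step 1: 4/5 - 14/15*γ1 + 4/15*γ2
step 2: 31/25 - 3/5*γ2
step 3: 31/25
Answer: 31/25


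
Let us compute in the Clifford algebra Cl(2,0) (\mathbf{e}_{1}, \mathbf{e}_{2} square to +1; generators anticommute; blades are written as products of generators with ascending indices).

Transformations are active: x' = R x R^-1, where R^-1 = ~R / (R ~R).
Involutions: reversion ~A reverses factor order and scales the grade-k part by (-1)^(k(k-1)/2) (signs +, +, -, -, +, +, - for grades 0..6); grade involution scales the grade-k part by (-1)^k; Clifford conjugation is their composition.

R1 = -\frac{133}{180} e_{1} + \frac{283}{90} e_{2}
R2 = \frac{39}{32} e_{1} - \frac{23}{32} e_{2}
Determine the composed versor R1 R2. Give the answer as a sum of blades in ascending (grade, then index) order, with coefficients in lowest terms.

Distribute over the terms of R1 (each basis-blade product reordered to ascending indices, repeated generators contracted through their squares):
(-\frac{133}{180} e_{1}) R2 = -\frac{1729}{1920} + \frac{3059}{5760} e_{1} e_{2}
(\frac{283}{90} e_{2}) R2 = -\frac{6509}{2880} - \frac{3679}{960} e_{1} e_{2}
Summing the partial products and collecting blades:
Answer: -\frac{3641}{1152} - \frac{3803}{1152} e_{1} e_{2}


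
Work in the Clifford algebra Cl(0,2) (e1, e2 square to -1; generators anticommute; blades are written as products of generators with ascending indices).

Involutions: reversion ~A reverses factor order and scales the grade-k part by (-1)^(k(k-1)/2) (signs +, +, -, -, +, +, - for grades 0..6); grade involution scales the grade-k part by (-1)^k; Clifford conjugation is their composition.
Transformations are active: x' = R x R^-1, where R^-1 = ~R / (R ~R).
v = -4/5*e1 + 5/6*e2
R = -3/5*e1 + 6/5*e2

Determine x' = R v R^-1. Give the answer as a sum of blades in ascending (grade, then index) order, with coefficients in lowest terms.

~R = -3/5*e1 + 6/5*e2, and R ~R = -9/5, so R^-1 = ~R / (-9/5).
R v = -37/25 + 23/50*e1 e2
Answer: -14/75*e1 + 57/50*e2


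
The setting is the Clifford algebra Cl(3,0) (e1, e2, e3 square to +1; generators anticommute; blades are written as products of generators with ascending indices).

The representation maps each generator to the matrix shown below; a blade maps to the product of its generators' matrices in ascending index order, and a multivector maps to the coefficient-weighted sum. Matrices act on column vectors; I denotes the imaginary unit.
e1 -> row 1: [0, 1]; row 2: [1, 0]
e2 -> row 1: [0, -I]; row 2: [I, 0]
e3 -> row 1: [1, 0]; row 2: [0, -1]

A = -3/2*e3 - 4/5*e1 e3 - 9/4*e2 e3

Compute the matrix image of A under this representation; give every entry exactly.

Bivector images (products of the table entries): rho(e1 e3) = rho(e1)rho(e3) = row 1: [0, -1]; row 2: [1, 0]; rho(e2 e3) = rho(e2)rho(e3) = row 1: [0, I]; row 2: [I, 0].
M = (-3/2)*rho(e3) + (-4/5)*rho(e1 e3) + (-9/4)*rho(e2 e3), summed entrywise:
Answer: row 1: [-3/2, 4/5 - 9*I/4]; row 2: [-4/5 - 9*I/4, 3/2]


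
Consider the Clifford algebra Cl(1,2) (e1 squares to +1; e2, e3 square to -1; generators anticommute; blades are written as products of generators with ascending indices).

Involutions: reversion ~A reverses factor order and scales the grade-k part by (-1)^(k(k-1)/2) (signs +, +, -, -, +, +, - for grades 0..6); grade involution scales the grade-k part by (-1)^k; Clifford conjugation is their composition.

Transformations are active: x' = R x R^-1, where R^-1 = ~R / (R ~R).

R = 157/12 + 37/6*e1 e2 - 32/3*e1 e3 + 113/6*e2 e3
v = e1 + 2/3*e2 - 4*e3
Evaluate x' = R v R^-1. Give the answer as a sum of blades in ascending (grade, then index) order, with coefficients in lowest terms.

~R = 157/12 - 37/6*e1 e2 + 32/3*e1 e3 - 113/6*e2 e3, and R ~R = 5985/16, so R^-1 = ~R / (5985/16).
R v = -1213/36*e1 + 701/9*e2 - 262/9*e3 + 23/18*e1 e2 e3
Answer: -11593/3591*e1 + 890/189*e2 + 2300/1197*e3


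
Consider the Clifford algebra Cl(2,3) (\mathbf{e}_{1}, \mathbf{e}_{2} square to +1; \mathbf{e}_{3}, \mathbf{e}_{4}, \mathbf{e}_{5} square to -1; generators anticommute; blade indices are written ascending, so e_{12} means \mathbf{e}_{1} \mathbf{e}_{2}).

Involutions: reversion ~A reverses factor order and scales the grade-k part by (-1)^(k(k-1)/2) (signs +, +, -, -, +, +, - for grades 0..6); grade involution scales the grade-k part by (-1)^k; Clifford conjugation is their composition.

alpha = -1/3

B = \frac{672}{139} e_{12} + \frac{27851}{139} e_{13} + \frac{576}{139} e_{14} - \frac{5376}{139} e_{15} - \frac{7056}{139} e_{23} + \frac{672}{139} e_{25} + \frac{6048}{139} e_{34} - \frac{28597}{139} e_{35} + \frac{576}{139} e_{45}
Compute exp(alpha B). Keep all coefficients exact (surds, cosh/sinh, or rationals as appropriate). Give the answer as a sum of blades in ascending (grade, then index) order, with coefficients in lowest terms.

B^2 term by term: the squares give (\frac{672}{139})^2*(e_{12})^2 + (\frac{27851}{139})^2*(e_{13})^2 + (\frac{576}{139})^2*(e_{14})^2 + (-\frac{5376}{139})^2*(e_{15})^2 + (-\frac{7056}{139})^2*(e_{23})^2 + (\frac{672}{139})^2*(e_{25})^2 + (\frac{6048}{139})^2*(e_{34})^2 + (-\frac{28597}{139})^2*(e_{35})^2 + (\frac{576}{139})^2*(e_{45})^2 = \frac{451584}{19321}*(-1) + \frac{775678201}{19321}*(+1) + \frac{331776}{19321}*(+1) + \frac{28901376}{19321}*(+1) + \frac{49787136}{19321}*(+1) + \frac{451584}{19321}*(+1) + \frac{36578304}{19321}*(-1) + \frac{817788409}{19321}*(-1) + \frac{331776}{19321}*(-1) = 0 (each basis 2-blade squares to minus the product of its generators' squares); cross terms between blades sharing an index anticommute and cancel; the commuting (index-disjoint) pairs give grade-4 terms 2*c*c'*(blade product), which cancel blade by blade — e_{1234}: \frac{8128512}{19321} - \frac{8128512}{19321} = 0; e_{1235}: -\frac{38434368}{19321} - \frac{37431744}{19321} + \frac{75866112}{19321} = 0; e_{1245}: \frac{774144}{19321} - \frac{774144}{19321} = 0; e_{1345}: \frac{32084352}{19321} + \frac{32943744}{19321} - \frac{65028096}{19321} = 0; e_{2345}: -\frac{8128512}{19321} + \frac{8128512}{19321} = 0 — confirming B is simple. So B^2 = 0.
B^2 = 0, so the series closes: exp(alpha B) = 1 + alpha B (parabolic case).
Answer: 1 - \frac{224}{139} e_{12} - \frac{27851}{417} e_{13} - \frac{192}{139} e_{14} + \frac{1792}{139} e_{15} + \frac{2352}{139} e_{23} - \frac{224}{139} e_{25} - \frac{2016}{139} e_{34} + \frac{28597}{417} e_{35} - \frac{192}{139} e_{45}


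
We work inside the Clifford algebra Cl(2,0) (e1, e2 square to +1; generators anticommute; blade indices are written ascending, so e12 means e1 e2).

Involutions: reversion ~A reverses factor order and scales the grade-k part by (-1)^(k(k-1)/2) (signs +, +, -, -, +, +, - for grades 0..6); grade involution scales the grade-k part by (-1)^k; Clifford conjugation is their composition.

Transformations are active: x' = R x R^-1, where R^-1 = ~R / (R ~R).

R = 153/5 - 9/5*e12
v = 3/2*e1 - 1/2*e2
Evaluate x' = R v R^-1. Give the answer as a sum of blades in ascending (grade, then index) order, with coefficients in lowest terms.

~R = 153/5 + 9/5*e12, and R ~R = 4698/5, so R^-1 = ~R / (4698/5).
R v = 234/5*e1 - 63/5*e2
Answer: 449/290*e1 - 93/290*e2


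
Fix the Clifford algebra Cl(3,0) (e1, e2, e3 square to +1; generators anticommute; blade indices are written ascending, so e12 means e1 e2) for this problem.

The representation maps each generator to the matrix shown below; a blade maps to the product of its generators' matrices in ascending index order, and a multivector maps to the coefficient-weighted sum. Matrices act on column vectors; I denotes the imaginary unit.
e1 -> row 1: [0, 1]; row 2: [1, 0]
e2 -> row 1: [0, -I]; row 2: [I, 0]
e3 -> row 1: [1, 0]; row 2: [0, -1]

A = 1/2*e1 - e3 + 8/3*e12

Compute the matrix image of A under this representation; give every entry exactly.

Bivector images (products of the table entries): rho(e12) = rho(e1)rho(e2) = row 1: [I, 0]; row 2: [0, -I].
M = (1/2)*rho(e1) + (-1)*rho(e3) + (8/3)*rho(e12), summed entrywise:
Answer: row 1: [-1 + 8*I/3, 1/2]; row 2: [1/2, 1 - 8*I/3]


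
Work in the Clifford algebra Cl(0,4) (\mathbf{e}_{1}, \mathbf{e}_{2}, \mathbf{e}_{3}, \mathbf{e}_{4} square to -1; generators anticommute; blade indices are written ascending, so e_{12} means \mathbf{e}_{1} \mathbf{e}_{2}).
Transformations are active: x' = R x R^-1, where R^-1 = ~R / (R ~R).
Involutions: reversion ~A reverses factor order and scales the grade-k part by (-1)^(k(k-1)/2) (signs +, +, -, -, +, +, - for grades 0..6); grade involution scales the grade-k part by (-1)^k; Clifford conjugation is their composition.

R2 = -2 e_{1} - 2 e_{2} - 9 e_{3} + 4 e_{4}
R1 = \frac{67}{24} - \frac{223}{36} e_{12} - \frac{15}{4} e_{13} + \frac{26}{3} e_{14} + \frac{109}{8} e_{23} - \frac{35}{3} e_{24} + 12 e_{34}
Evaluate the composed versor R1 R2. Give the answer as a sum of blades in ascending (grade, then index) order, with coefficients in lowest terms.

Distribute over the terms of R2 (each basis-blade product reordered to ascending indices, repeated generators contracted through their squares):
R1 (-2 e_{1}) = -\frac{67}{12} e_{1} + \frac{223}{18} e_{2} + \frac{15}{2} e_{3} - \frac{52}{3} e_{4} - \frac{109}{4} e_{123} + \frac{70}{3} e_{124} - 24 e_{134}
R1 (-2 e_{2}) = -\frac{223}{18} e_{1} - \frac{67}{12} e_{2} - \frac{109}{4} e_{3} + \frac{70}{3} e_{4} - \frac{15}{2} e_{123} + \frac{52}{3} e_{124} - 24 e_{234}
R1 (-9 e_{3}) = -\frac{135}{4} e_{1} + \frac{981}{8} e_{2} - \frac{201}{8} e_{3} - 108 e_{4} + \frac{223}{4} e_{123} + 78 e_{134} - 105 e_{234}
R1 (4 e_{4}) = -\frac{104}{3} e_{1} + \frac{140}{3} e_{2} - 48 e_{3} + \frac{67}{6} e_{4} - \frac{223}{9} e_{124} - 15 e_{134} + \frac{109}{2} e_{234}
Summing the partial products and collecting blades:
Answer: -\frac{1555}{18} e_{1} + \frac{12679}{72} e_{2} - \frac{743}{8} e_{3} - \frac{545}{6} e_{4} + 21 e_{123} + \frac{143}{9} e_{124} + 39 e_{134} - \frac{149}{2} e_{234}


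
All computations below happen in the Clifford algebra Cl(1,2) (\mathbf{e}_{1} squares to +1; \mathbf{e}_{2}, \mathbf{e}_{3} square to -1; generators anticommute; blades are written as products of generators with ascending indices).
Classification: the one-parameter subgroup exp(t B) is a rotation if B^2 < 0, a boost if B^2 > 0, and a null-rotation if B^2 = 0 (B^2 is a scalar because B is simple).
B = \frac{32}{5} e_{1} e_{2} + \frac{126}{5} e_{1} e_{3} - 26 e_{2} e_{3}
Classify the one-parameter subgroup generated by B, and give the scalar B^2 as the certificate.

B^2 term by term: the squares give (\frac{32}{5})^2*(e_{1} e_{2})^2 + (\frac{126}{5})^2*(e_{1} e_{3})^2 + (-26)^2*(e_{2} e_{3})^2 = \frac{1024}{25}*(+1) + \frac{15876}{25}*(+1) + 676*(-1) = 0 (each basis 2-blade squares to minus the product of its generators' squares); cross terms between blades sharing an index anticommute and cancel. So B^2 = 0.
Answer: null-rotation, certificate B^2 = 0. The scalar 0 is the complete invariant here: its sign names the subgroup type.


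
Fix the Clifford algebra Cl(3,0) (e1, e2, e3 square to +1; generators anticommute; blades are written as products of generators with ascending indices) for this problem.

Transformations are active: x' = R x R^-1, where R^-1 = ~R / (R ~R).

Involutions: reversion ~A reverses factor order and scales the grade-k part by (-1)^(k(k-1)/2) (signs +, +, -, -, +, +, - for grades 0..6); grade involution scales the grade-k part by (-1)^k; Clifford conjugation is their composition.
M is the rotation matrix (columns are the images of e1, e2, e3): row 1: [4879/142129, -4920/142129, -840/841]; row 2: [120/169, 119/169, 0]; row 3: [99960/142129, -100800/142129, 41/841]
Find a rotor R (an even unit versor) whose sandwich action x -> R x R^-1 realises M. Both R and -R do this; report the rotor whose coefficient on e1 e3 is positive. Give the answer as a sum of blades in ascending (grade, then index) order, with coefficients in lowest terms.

Method: write R = a + b12*e1 e2 + b13*e1 e3 + b23*e2 e3 with a^2 + b12^2 + b13^2 + b23^2 = 1 (so R^-1 = ~R). Expanding the columns R e_j ~R gives tr M = 4a^2 - 1 and, from the antisymmetric part, M21 - M12 = -4a*b12, M13 - M31 = 4a*b13, M32 - M23 = -4a*b23.
Here tr M = 111887/142129, so a^2 = (1 + tr M)/4 = 63504/142129 and a = ±252/377. Taking a = 252/377: M21 - M12 = 105840/142129, M13 - M31 = -241920/142129, M32 - M23 = -100800/142129, giving b12 = -105/377, b13 = -240/377, b23 = 100/377, i.e. R = 252/377 - 105/377*e1 e2 - 240/377*e1 e3 + 100/377*e2 e3.
Its e1 e3 coefficient is negative, so report the other preimage -R.
Answer: -252/377 + 105/377*e1 e2 + 240/377*e1 e3 - 100/377*e2 e3. Uniqueness: Spin(3) -> SO(3) maps R and -R to the same rotation of trace 111887/142129; fixing the sign of the e1 e3 coefficient removes the ambiguity.


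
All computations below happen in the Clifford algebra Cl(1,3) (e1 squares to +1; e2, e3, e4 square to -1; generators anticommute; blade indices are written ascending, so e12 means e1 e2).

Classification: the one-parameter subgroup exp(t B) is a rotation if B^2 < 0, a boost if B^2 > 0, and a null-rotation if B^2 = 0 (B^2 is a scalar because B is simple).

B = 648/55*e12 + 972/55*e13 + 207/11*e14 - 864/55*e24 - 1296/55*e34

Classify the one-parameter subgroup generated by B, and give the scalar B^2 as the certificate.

B^2 term by term: the squares give (648/55)^2*(e12)^2 + (972/55)^2*(e13)^2 + (207/11)^2*(e14)^2 + (-864/55)^2*(e24)^2 + (-1296/55)^2*(e34)^2 = 419904/3025*(+1) + 944784/3025*(+1) + 42849/121*(+1) + 746496/3025*(-1) + 1679616/3025*(-1) = 81/25 (each basis 2-blade squares to minus the product of its generators' squares); cross terms between blades sharing an index anticommute and cancel; the commuting (index-disjoint) pairs give grade-4 terms 2*c*c'*(blade product), which cancel blade by blade — e1234: -1679616/3025 + 1679616/3025 = 0 — confirming B is simple. So B^2 = 81/25.
Answer: boost, certificate B^2 = 81/25. The scalar 81/25 is the complete invariant here: its sign names the subgroup type.


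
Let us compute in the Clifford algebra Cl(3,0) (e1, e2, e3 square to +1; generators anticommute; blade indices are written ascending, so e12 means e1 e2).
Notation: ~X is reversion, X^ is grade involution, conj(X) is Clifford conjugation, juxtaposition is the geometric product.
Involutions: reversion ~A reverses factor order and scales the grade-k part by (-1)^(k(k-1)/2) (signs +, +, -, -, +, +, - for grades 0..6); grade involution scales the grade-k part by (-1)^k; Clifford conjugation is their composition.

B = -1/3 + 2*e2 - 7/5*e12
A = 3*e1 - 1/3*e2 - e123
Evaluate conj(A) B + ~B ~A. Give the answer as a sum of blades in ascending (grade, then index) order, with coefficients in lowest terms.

first term: 2/3 + 22/15*e1 + 184/45*e2 - 7/5*e3 - 6*e12 + 2*e13 + 1/3*e123
second term: -2/3 - 22/15*e1 - 184/45*e2 - 7/5*e3 - 6*e12 - 2*e13 - 1/3*e123
Answer: -14/5*e3 - 12*e12


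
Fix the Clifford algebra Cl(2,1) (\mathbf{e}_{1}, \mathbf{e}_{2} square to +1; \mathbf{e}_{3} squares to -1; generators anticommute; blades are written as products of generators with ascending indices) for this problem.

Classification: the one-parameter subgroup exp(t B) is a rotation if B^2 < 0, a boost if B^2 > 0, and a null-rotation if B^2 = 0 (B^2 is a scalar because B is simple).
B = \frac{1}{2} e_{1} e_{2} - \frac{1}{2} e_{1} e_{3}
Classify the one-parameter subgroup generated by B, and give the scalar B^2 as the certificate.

B^2 term by term: the squares give (\frac{1}{2})^2*(e_{1} e_{2})^2 + (-\frac{1}{2})^2*(e_{1} e_{3})^2 = \frac{1}{4}*(-1) + \frac{1}{4}*(+1) = 0 (each basis 2-blade squares to minus the product of its generators' squares); cross terms between blades sharing an index anticommute and cancel. So B^2 = 0.
Answer: null-rotation, certificate B^2 = 0. The class reads off the invariant scalar 0 directly.


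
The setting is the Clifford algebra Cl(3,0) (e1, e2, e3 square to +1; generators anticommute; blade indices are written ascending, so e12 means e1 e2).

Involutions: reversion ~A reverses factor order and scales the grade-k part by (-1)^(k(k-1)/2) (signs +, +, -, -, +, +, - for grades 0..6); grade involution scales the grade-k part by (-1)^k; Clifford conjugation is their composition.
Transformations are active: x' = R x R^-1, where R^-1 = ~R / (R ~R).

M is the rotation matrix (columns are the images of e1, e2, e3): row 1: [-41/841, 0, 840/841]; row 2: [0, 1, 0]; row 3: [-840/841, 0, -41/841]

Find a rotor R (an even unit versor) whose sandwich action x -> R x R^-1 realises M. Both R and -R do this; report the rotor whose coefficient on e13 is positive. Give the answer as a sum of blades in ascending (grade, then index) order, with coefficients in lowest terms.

Method: write R = a + b12*e12 + b13*e13 + b23*e23 with a^2 + b12^2 + b13^2 + b23^2 = 1 (so R^-1 = ~R). Expanding the columns R e_j ~R gives tr M = 4a^2 - 1 and, from the antisymmetric part, M21 - M12 = -4a*b12, M13 - M31 = 4a*b13, M32 - M23 = -4a*b23.
Here tr M = 759/841, so a^2 = (1 + tr M)/4 = 400/841 and a = ±20/29. Taking a = 20/29: M21 - M12 = 0, M13 - M31 = 1680/841, M32 - M23 = 0, giving b12 = 0, b13 = 21/29, b23 = 0, i.e. R = 20/29 + 21/29*e13.
Its e13 coefficient is already positive.
Answer: 20/29 + 21/29*e13. Note: both R and -R realise this M (trace 759/841); the covering map identifies them, and the e13-coefficient sign is the tie-breaker.


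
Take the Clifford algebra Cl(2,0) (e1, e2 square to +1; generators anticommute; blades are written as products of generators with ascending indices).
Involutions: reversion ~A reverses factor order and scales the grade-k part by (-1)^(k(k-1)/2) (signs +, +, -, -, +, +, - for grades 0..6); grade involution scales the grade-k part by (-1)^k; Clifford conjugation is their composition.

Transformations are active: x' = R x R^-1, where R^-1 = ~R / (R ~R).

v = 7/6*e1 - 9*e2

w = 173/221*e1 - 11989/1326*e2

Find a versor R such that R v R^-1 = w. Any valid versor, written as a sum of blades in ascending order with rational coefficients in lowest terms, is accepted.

R = v + w = 2585/1326*e1 - 23923/1326*e2 works: the equal norms (2965/36) guarantee its sandwich swaps v into w.
Answer: 2585/1326*e1 - 23923/1326*e2


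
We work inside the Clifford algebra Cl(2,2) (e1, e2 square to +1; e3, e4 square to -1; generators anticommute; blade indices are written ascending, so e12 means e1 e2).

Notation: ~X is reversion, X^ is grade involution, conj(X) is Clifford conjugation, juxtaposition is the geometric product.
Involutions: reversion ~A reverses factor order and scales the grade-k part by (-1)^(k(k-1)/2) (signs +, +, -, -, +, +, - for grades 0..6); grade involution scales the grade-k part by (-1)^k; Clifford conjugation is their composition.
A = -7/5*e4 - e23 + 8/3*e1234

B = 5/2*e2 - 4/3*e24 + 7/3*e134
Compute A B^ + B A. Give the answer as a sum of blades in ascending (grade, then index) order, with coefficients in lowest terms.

first term: -196/45*e2 - 5/2*e3 + 13/45*e13 - 7/2*e24 - 4/3*e34 - 7/3*e124 - 20/3*e134
second term: -364/45*e2 - 5/2*e3 + 307/45*e13 - 7/2*e24 + 4/3*e34 - 7/3*e124 - 20/3*e134
Answer: -112/9*e2 - 5*e3 + 64/9*e13 - 7*e24 - 14/3*e124 - 40/3*e134


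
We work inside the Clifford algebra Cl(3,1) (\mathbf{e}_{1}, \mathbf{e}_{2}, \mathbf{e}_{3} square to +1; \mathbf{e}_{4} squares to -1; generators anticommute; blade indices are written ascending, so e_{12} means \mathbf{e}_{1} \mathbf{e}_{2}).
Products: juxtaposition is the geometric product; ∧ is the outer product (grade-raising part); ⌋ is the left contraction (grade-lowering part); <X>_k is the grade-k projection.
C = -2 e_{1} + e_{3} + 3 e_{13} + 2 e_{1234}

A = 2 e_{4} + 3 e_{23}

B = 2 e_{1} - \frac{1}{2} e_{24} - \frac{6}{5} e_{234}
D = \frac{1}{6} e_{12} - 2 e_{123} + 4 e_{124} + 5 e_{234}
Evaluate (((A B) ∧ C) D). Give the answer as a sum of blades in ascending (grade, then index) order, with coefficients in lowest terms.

step 1: -e_{2} + \frac{18}{5} e_{4} - 4 e_{14} + \frac{12}{5} e_{23} + \frac{3}{2} e_{34} + 6 e_{123}
step 2: -2 e_{12} + \frac{36}{5} e_{14} - e_{23} - \frac{18}{5} e_{34} - \frac{9}{5} e_{123} + \frac{59}{5} e_{134}
step 3: -\frac{49}{15} - 2 e_{1} - \frac{234}{5} e_{2} - \frac{37}{10} e_{3} + 13 e_{4} + 59 e_{12} + \frac{1}{6} e_{13} + 9 e_{14} - \frac{236}{5} e_{23} + \frac{124}{5} e_{24} + \frac{36}{5} e_{34} - \frac{108}{5} e_{123} - \frac{36}{5} e_{124} - 6 e_{134} + \frac{491}{30} e_{234} - \frac{3}{5} e_{1234}
Answer: -\frac{49}{15} - 2 e_{1} - \frac{234}{5} e_{2} - \frac{37}{10} e_{3} + 13 e_{4} + 59 e_{12} + \frac{1}{6} e_{13} + 9 e_{14} - \frac{236}{5} e_{23} + \frac{124}{5} e_{24} + \frac{36}{5} e_{34} - \frac{108}{5} e_{123} - \frac{36}{5} e_{124} - 6 e_{134} + \frac{491}{30} e_{234} - \frac{3}{5} e_{1234}
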